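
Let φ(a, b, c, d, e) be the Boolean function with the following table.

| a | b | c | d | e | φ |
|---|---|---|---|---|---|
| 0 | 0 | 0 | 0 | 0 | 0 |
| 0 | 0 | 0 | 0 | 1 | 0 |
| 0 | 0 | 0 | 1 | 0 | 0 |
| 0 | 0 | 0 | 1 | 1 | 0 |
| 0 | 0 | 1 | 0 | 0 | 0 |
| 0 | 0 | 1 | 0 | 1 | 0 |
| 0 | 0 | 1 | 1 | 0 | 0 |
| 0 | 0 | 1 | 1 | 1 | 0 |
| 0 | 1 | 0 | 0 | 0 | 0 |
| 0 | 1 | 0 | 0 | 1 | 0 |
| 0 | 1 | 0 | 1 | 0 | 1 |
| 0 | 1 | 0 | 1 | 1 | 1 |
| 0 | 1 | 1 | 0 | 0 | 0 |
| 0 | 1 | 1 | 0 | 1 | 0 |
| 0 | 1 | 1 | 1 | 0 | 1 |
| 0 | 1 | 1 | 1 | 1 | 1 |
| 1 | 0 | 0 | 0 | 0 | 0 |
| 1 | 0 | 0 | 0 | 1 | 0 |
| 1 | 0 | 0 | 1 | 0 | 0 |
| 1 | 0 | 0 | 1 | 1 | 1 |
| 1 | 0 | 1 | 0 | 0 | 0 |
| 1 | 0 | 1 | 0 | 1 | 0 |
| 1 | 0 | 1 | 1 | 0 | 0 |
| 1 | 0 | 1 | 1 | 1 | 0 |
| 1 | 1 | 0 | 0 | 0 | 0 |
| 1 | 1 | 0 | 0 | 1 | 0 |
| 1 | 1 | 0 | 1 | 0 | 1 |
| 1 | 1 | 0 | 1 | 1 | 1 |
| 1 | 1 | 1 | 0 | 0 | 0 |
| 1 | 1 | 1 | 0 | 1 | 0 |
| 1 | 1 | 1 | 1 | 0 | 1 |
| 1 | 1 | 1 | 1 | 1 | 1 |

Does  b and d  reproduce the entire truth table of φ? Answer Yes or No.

Evaluate b and d on each row and compare to φ:
  a=0, b=0, c=0, d=0, e=0: formula gives 0, φ = 0 ✓
  a=0, b=0, c=0, d=0, e=1: formula gives 0, φ = 0 ✓
  a=0, b=0, c=0, d=1, e=0: formula gives 0, φ = 0 ✓
  a=0, b=0, c=0, d=1, e=1: formula gives 0, φ = 0 ✓
  …
  a=1, b=0, c=0, d=1, e=1: formula gives 0, but φ = 1 ✗
A single disagreement suffices: at (1,0,0,1,1) they differ, so the formula does not compute φ.

No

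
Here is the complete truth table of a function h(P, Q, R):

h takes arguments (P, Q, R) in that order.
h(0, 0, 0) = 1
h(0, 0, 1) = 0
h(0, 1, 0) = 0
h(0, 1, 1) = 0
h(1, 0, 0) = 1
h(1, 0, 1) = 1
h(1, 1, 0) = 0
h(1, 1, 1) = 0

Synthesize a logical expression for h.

The 1-rows are (0,0,0), (1,0,0), (1,0,1). Each contributes one minterm — ¬P·¬Q·¬R; P·¬Q·¬R; P·¬Q·R — and their disjunction is a sum-of-products form of h.

h(P, Q, R) = (((NOT P AND NOT Q) AND NOT R) OR ((P AND NOT Q) AND NOT R)) OR ((P AND NOT Q) AND R)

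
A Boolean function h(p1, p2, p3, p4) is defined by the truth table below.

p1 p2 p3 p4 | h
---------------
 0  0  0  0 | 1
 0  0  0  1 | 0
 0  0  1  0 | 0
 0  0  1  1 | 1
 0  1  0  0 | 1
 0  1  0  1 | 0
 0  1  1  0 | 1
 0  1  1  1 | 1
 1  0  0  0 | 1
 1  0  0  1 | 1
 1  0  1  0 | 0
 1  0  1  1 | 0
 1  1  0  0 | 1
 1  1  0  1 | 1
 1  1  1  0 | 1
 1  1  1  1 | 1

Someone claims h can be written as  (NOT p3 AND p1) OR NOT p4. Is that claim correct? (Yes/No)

Evaluate (NOT p3 AND p1) OR NOT p4 on each row and compare to h:
  p1=0, p2=0, p3=0, p4=0: formula gives 1, h = 1 ✓
  p1=0, p2=0, p3=0, p4=1: formula gives 0, h = 0 ✓
  p1=0, p2=0, p3=1, p4=0: formula gives 1, but h = 0 ✗
Since they disagree at (0,0,1,0), the expression is not a correct formula for h.

No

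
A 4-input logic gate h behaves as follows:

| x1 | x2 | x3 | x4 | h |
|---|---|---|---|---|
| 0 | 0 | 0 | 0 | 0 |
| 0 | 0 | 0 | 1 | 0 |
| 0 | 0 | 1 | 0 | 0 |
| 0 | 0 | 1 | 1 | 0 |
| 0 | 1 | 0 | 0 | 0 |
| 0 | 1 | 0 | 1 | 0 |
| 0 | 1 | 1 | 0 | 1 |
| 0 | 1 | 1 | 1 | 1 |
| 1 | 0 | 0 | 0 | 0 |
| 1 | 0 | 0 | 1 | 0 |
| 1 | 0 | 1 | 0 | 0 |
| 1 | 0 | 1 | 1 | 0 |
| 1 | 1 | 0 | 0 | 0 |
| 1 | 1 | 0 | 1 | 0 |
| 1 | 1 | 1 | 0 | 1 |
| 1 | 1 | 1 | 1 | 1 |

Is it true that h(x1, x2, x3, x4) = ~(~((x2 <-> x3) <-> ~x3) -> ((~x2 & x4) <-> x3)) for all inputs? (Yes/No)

Test each input against both h and the formula:
  x1=0, x2=0, x3=0, x4=0: formula gives 0, h = 0 ✓
  x1=0, x2=0, x3=0, x4=1: formula gives 0, h = 0 ✓
  x1=0, x2=0, x3=1, x4=0: formula gives 0, h = 0 ✓
  x1=0, x2=0, x3=1, x4=1: formula gives 0, h = 0 ✓
  … (the remaining 12 rows also agree.)
Every row agrees, so the formula is equivalent.

Yes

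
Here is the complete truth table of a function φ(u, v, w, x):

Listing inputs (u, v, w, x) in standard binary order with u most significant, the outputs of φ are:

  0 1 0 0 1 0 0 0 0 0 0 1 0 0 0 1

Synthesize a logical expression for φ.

φ=1 on 4 inputs: (0,0,0,1), (0,1,0,0), (1,0,1,1), (1,1,1,1). Reading each as a conjunction of literals (¬u·¬v·¬w·x, ¬u·v·¬w·¬x, u·¬v·w·x, u·v·w·x) and taking the OR gives the canonical DNF.

φ(u, v, w, x) = (((((~u & ~v) & ~w) & x) | (((~u & v) & ~w) & ~x)) | (((u & ~v) & w) & x)) | (((u & v) & w) & x)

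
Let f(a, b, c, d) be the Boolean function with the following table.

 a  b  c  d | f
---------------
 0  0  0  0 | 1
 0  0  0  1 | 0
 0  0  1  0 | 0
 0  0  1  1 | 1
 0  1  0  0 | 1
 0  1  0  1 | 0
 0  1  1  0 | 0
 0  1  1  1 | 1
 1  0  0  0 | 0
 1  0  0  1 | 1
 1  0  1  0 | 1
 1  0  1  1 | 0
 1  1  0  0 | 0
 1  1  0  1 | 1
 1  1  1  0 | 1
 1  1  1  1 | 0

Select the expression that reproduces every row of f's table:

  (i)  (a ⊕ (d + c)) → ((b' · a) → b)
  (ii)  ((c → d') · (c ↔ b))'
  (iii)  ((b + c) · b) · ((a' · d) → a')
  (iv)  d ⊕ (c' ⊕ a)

(i): at (0,0,0,1) it gives 1, but f = 0 — eliminated.
(ii): at (0,0,0,0) it gives 0, but f = 1 — eliminated.
(iii): at (0,0,0,0) it gives 0, but f = 1 — eliminated.
That leaves (iv). Evaluating it on every row reproduces the table of f exactly.

iv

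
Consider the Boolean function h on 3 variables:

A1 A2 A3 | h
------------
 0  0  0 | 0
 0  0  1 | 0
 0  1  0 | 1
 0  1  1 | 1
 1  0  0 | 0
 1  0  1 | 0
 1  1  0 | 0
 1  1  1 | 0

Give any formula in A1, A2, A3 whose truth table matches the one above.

h(A1, A2, A3) = ((~A1 & A2) & ~A3) | ((~A1 & A2) & A3)

Collect the rows where h=1 — (0,1,0), (0,1,1) — and write one minterm per row: ¬A1·A2·¬A3, ¬A1·A2·A3. Their union (logical OR) reproduces the table exactly.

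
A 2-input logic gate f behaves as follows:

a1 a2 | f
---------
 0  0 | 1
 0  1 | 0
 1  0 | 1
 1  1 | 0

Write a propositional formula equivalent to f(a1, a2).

The output is the negation of a2.

f(a1, a2) = a2'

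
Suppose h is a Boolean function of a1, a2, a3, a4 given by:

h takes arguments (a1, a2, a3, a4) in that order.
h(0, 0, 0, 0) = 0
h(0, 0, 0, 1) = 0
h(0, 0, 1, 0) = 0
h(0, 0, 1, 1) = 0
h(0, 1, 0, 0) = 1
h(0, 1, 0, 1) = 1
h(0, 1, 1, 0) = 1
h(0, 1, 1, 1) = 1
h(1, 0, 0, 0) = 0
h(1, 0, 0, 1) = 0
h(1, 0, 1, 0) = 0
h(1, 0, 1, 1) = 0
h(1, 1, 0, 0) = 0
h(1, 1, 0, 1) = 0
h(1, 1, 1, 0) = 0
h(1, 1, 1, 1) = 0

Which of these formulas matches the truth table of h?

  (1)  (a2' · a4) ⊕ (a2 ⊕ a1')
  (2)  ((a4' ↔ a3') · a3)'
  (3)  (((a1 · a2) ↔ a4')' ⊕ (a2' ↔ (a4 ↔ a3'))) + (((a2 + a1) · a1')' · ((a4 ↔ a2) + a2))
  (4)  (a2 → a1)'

(1) disagrees with h on (0,0,0,0) (formula → 1, table → 0); rule it out.
(2) disagrees with h on (0,0,0,0) (formula → 1, table → 0); rule it out.
(3) disagrees with h on (0,0,0,0) (formula → 1, table → 0); rule it out.
That leaves (4). Evaluating it on every row reproduces the table of h exactly.

4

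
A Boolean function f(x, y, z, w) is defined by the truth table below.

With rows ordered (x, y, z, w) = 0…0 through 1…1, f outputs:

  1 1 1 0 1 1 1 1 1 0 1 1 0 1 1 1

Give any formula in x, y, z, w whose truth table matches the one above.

f(x, y, z, w) = (((((x' · y') · z) · w) + (((x · y') · z') · w)) + (((x · y) · z') · w'))'

The 0-rows are (0,0,1,1), (1,0,0,1), (1,1,0,0). Take each as a conjunction (¬x·¬y·z·w, x·¬y·¬z·w, x·y·¬z·¬w), form their disjunction, and complement — that gives a formula that is 1 everywhere f is.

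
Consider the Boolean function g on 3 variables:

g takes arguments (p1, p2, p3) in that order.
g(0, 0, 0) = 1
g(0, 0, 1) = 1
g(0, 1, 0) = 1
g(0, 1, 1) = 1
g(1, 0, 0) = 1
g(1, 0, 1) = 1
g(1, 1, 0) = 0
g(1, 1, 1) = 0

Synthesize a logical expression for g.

There are just 2 zero rows: (1,1,0), (1,1,1). Their minterms are p1·p2·¬p3, p1·p2·p3; the OR of those covers precisely the 0-outputs, and negating it yields g.

g(p1, p2, p3) = ¬(((p1 ∧ p2) ∧ ¬p3) ∨ ((p1 ∧ p2) ∧ p3))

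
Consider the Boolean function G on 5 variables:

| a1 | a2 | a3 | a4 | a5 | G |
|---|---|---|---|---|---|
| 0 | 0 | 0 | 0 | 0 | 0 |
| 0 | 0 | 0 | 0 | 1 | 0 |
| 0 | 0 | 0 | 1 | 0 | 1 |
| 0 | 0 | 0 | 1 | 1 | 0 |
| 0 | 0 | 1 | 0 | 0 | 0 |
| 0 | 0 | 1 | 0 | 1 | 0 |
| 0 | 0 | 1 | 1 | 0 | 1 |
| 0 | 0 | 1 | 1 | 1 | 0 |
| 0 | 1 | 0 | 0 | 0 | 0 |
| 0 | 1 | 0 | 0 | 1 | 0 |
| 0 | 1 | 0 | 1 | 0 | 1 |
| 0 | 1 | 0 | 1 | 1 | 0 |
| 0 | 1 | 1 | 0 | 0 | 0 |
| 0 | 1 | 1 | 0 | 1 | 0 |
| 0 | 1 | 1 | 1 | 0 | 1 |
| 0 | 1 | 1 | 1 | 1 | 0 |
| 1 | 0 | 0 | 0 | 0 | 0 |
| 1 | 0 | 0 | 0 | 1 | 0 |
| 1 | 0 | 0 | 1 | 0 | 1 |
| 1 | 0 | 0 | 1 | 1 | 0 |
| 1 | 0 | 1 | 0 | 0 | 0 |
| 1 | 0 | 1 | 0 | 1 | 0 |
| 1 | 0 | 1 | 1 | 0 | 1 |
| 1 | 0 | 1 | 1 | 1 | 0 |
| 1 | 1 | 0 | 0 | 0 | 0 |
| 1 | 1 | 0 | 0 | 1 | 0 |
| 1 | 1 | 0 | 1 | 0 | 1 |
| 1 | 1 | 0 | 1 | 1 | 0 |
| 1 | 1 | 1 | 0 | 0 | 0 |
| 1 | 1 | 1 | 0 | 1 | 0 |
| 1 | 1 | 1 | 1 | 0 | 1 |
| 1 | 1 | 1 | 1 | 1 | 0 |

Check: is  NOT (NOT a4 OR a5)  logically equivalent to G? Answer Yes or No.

Yes

Evaluate NOT (NOT a4 OR a5) on each row and compare to G:
  a1=0, a2=0, a3=0, a4=0, a5=0: formula gives 0, G = 0 ✓
  a1=0, a2=0, a3=0, a4=0, a5=1: formula gives 0, G = 0 ✓
  a1=0, a2=0, a3=0, a4=1, a5=0: formula gives 1, G = 1 ✓
  a1=0, a2=0, a3=0, a4=1, a5=1: formula gives 0, G = 0 ✓
  … (the remaining 28 rows also agree.)
No disagreement on any input; they are logically equivalent.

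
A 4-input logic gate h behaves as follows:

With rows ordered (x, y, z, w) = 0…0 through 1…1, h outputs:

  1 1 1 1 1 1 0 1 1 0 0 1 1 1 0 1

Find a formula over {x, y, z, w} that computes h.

h(x, y, z, w) = ((((((x' · y) · z) · w') + (((x · y') · z') · w)) + (((x · y') · z) · w')) + (((x · y) · z) · w'))'

h is 0 on only 4 rows — (0,1,1,0), (1,0,0,1), (1,0,1,0), (1,1,1,0). Writing each as a minterm (¬x·y·z·¬w, x·¬y·¬z·w, x·¬y·z·¬w, x·y·z·¬w) and OR-ing them characterizes exactly where h=0, so h is the negation of that disjunction.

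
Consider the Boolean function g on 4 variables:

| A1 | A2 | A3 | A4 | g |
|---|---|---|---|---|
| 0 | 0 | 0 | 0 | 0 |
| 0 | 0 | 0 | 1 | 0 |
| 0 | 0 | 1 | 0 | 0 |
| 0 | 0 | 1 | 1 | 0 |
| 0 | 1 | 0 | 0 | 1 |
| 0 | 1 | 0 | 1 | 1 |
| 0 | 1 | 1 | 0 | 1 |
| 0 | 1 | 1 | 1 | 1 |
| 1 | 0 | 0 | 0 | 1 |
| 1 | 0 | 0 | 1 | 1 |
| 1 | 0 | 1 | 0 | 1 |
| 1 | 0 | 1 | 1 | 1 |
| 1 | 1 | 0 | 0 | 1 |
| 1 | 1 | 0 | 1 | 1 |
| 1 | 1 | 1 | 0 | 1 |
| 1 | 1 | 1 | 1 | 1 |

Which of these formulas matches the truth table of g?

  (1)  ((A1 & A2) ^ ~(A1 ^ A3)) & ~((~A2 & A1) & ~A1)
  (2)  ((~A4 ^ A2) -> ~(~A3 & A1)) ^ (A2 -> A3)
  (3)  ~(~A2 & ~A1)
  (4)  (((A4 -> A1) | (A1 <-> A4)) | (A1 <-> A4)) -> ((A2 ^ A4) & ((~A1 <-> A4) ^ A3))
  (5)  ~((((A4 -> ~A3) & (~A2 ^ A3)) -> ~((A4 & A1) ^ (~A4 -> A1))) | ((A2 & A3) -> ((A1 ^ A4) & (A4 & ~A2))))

3

(1) fails at (0,0,0,0): the formula yields 1, g is 0.
(2) fails at (0,1,1,0): the formula yields 0, g is 1.
(4) fails at (0,0,0,1): the formula yields 1, g is 0.
(5) fails at (0,1,0,0): the formula yields 0, g is 1.
(3) is the remaining candidate, and it agrees with g on all 16 inputs.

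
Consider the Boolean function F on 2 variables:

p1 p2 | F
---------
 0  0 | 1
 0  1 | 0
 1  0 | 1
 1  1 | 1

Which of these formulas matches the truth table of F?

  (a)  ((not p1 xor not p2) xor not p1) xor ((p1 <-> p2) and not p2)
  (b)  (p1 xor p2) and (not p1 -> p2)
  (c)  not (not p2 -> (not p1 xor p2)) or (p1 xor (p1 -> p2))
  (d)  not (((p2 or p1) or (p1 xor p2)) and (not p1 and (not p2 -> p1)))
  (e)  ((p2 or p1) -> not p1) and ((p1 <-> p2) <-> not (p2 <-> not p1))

d

(a) disagrees with F on (0,0) (formula → 0, table → 1); rule it out.
(b) disagrees with F on (0,0) (formula → 0, table → 1); rule it out.
(c) disagrees with F on (0,1) (formula → 1, table → 0); rule it out.
(e) disagrees with F on (0,1) (formula → 1, table → 0); rule it out.
(d) is the remaining candidate, and it agrees with F on all 4 inputs.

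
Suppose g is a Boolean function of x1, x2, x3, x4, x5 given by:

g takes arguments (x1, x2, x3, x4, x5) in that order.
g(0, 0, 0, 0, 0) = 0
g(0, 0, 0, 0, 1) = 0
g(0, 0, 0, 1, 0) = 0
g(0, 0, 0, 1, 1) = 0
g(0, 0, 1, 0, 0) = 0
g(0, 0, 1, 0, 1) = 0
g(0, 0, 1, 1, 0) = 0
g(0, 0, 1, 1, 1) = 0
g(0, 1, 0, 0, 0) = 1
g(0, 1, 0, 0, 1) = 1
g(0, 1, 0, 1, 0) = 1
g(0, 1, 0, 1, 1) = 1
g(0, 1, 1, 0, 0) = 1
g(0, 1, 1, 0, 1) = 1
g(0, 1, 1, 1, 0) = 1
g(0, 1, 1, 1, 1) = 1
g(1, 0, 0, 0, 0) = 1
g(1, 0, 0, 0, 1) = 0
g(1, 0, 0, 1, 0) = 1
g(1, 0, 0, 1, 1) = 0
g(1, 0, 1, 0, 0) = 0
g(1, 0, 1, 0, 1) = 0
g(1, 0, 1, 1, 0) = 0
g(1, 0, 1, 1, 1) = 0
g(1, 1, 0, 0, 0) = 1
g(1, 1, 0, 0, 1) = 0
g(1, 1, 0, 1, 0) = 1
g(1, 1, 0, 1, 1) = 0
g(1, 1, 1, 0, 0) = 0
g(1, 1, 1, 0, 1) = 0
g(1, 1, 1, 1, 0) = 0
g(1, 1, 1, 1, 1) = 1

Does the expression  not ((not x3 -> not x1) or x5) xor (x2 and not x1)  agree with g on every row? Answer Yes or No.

No

Evaluate not ((not x3 -> not x1) or x5) xor (x2 and not x1) on each row and compare to g:
  x1=0, x2=0, x3=0, x4=0, x5=0: formula gives 0, g = 0 ✓
  x1=0, x2=0, x3=0, x4=0, x5=1: formula gives 0, g = 0 ✓
  x1=0, x2=0, x3=0, x4=1, x5=0: formula gives 0, g = 0 ✓
  x1=0, x2=0, x3=0, x4=1, x5=1: formula gives 0, g = 0 ✓
  …
  x1=1, x2=1, x3=1, x4=1, x5=1: formula gives 0, but g = 1 ✗
Since they disagree at (1,1,1,1,1), the expression is not a correct formula for g.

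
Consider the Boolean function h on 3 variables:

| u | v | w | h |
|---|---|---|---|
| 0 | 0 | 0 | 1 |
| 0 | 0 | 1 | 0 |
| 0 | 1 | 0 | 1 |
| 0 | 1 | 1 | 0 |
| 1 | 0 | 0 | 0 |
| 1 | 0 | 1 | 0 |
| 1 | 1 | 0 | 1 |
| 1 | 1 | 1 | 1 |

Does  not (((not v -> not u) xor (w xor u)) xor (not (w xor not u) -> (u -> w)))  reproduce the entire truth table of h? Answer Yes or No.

Evaluate not (((not v -> not u) xor (w xor u)) xor (not (w xor not u) -> (u -> w))) on each row and compare to h:
  u=0, v=0, w=0: formula gives 1, h = 1 ✓
  u=0, v=0, w=1: formula gives 0, h = 0 ✓
  u=0, v=1, w=0: formula gives 1, h = 1 ✓
  u=0, v=1, w=1: formula gives 0, h = 0 ✓
  u=1, v=0, w=0: formula gives 0, h = 0 ✓
  … (the remaining 3 rows also agree.)
Every row agrees, so the formula is equivalent.

Yes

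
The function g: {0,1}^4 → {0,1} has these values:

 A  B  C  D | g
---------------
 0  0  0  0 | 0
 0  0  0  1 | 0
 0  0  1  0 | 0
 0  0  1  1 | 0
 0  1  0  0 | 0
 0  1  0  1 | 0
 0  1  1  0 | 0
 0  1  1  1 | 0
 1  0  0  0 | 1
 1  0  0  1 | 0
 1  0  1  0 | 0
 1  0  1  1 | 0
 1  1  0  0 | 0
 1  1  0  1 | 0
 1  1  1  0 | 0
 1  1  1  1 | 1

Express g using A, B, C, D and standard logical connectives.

Collect the rows where g=1 — (1,0,0,0), (1,1,1,1) — and write one minterm per row: A·¬B·¬C·¬D, A·B·C·D. Their union (logical OR) reproduces the table exactly.

g(A, B, C, D) = (((A and not B) and not C) and not D) or (((A and B) and C) and D)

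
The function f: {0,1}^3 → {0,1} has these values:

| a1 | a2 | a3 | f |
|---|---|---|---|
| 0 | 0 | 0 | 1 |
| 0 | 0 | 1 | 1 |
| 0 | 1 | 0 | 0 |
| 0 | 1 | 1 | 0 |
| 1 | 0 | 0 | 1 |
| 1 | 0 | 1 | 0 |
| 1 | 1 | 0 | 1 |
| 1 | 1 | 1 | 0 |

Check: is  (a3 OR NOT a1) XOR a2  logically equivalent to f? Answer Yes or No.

No

Check the formula against f row by row:
  a1=0, a2=0, a3=0: formula gives 1, f = 1 ✓
  a1=0, a2=0, a3=1: formula gives 1, f = 1 ✓
  a1=0, a2=1, a3=0: formula gives 0, f = 0 ✓
  a1=0, a2=1, a3=1: formula gives 0, f = 0 ✓
  a1=1, a2=0, a3=0: formula gives 0, but f = 1 ✗
Row (1,0,0) is a counterexample, so the formula is not equivalent to f.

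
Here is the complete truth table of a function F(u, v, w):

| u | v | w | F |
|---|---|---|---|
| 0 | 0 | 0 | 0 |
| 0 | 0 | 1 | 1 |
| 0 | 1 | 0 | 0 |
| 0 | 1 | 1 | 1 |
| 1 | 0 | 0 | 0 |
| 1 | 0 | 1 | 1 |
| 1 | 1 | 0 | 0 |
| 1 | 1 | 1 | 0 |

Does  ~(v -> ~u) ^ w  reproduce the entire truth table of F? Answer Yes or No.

Check the formula against F row by row:
  u=0, v=0, w=0: formula gives 0, F = 0 ✓
  u=0, v=0, w=1: formula gives 1, F = 1 ✓
  u=0, v=1, w=0: formula gives 0, F = 0 ✓
  u=0, v=1, w=1: formula gives 1, F = 1 ✓
  u=1, v=0, w=0: formula gives 0, F = 0 ✓
  …
  u=1, v=1, w=0: formula gives 1, but F = 0 ✗
Since they disagree at (1,1,0), the expression is not a correct formula for F.

No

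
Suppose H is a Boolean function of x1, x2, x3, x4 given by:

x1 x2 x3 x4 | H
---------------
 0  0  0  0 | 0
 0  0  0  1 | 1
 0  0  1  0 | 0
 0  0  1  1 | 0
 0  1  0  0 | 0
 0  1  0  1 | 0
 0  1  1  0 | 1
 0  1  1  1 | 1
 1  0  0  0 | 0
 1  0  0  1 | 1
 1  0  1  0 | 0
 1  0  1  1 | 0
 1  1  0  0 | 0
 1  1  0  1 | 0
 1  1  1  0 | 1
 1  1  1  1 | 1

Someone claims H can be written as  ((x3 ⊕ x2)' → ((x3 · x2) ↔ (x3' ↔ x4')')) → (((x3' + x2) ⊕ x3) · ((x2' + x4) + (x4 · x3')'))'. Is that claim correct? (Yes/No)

Yes

Test each input against both H and the formula:
  x1=0, x2=0, x3=0, x4=0: formula gives 0, H = 0 ✓
  x1=0, x2=0, x3=0, x4=1: formula gives 1, H = 1 ✓
  x1=0, x2=0, x3=1, x4=0: formula gives 0, H = 0 ✓
  x1=0, x2=0, x3=1, x4=1: formula gives 0, H = 0 ✓
  … (the remaining 12 rows also agree.)
Every row agrees, so the formula is equivalent.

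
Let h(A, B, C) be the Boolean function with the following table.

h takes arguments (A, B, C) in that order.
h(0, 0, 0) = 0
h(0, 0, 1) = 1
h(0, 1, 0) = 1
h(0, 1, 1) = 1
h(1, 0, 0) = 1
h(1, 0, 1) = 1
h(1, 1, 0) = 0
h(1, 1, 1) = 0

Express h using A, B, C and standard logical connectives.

h(A, B, C) = NOT ((((NOT A AND NOT B) AND NOT C) OR ((A AND B) AND NOT C)) OR ((A AND B) AND C))

h is 0 on only 3 rows — (0,0,0), (1,1,0), (1,1,1). Writing each as a minterm (¬A·¬B·¬C, A·B·¬C, A·B·C) and OR-ing them characterizes exactly where h=0, so h is the negation of that disjunction.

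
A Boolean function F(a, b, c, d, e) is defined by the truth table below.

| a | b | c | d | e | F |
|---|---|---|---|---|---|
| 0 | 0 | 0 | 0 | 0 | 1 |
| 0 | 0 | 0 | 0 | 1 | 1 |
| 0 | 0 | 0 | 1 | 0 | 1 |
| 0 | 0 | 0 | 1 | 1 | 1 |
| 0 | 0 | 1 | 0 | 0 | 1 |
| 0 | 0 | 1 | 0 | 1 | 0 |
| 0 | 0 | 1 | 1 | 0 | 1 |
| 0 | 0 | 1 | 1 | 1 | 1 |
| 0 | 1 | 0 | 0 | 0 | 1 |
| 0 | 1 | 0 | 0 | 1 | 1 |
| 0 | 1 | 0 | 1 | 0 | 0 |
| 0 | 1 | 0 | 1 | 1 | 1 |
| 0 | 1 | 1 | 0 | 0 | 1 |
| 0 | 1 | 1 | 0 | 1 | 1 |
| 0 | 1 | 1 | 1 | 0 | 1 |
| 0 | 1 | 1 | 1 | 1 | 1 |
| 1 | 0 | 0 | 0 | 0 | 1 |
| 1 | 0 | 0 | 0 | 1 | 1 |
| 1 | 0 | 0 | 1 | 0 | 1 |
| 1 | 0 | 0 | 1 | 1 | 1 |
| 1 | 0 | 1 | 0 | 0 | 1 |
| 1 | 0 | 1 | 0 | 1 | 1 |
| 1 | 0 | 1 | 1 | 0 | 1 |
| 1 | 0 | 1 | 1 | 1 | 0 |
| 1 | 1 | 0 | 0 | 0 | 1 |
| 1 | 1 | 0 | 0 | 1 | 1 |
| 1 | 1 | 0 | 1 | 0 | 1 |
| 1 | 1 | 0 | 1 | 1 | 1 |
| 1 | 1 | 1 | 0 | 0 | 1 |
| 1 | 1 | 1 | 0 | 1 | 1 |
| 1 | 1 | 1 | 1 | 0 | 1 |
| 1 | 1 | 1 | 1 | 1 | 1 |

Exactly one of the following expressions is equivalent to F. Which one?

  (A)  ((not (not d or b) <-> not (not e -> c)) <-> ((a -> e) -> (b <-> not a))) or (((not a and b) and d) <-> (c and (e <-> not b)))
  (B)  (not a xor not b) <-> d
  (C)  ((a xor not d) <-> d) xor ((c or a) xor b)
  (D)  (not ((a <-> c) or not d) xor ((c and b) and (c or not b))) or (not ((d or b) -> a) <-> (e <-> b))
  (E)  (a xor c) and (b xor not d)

A

(B): at (0,0,0,1,0) it gives 0, but F = 1 — eliminated.
(C): at (0,0,0,0,0) it gives 0, but F = 1 — eliminated.
(D): at (0,0,0,0,0) it gives 0, but F = 1 — eliminated.
(E): at (0,0,0,0,0) it gives 0, but F = 1 — eliminated.
That leaves (A). Evaluating it on every row reproduces the table of F exactly.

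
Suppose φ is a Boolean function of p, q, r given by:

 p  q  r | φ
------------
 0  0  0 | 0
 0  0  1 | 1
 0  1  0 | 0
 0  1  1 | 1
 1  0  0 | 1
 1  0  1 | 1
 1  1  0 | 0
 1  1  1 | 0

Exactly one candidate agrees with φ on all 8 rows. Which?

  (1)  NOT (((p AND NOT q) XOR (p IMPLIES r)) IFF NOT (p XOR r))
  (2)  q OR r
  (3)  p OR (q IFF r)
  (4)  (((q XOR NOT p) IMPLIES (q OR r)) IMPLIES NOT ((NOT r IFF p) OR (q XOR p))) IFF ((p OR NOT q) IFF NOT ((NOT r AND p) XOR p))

1

(2) fails at (0,1,0): the formula yields 1, φ is 0.
(3) fails at (0,0,0): the formula yields 1, φ is 0.
(4) fails at (0,0,0): the formula yields 1, φ is 0.
That leaves (1). Evaluating it on every row reproduces the table of φ exactly.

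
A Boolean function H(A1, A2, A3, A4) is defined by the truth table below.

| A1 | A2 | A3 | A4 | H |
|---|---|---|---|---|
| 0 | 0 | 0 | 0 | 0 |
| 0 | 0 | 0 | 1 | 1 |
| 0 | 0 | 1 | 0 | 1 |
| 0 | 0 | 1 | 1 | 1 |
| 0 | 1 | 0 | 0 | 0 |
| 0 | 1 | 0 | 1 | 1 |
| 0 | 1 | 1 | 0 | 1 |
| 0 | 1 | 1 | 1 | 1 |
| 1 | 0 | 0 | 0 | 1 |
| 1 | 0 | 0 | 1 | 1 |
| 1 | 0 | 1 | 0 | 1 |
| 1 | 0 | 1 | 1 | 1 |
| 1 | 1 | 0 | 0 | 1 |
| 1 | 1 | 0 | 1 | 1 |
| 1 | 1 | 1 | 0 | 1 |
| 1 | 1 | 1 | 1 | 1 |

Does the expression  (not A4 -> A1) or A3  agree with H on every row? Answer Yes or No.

Yes

Check the formula against H row by row:
  A1=0, A2=0, A3=0, A4=0: formula gives 0, H = 0 ✓
  A1=0, A2=0, A3=0, A4=1: formula gives 1, H = 1 ✓
  A1=0, A2=0, A3=1, A4=0: formula gives 1, H = 1 ✓
  A1=0, A2=0, A3=1, A4=1: formula gives 1, H = 1 ✓
  … (the remaining 12 rows also agree.)
All 16 rows match — the expression computes H exactly.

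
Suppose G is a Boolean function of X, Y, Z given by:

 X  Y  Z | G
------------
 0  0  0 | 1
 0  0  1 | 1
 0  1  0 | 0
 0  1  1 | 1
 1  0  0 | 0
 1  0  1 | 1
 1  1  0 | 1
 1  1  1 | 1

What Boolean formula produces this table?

G(X, Y, Z) = ¬(((¬X ∧ Y) ∧ ¬Z) ∨ ((X ∧ ¬Y) ∧ ¬Z))

The 0-rows are (0,1,0), (1,0,0). Take each as a conjunction (¬X·Y·¬Z, X·¬Y·¬Z), form their disjunction, and complement — that gives a formula that is 1 everywhere G is.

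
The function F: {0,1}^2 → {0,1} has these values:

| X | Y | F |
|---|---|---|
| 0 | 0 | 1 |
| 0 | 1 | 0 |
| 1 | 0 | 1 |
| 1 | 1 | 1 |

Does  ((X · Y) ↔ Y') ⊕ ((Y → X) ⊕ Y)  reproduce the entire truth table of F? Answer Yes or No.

No

Test each input against both F and the formula:
  X=0, Y=0: formula gives 1, F = 1 ✓
  X=0, Y=1: formula gives 0, F = 0 ✓
  X=1, Y=0: formula gives 1, F = 1 ✓
  X=1, Y=1: formula gives 0, but F = 1 ✗
A single disagreement suffices: at (1,1) they differ, so the formula does not compute F.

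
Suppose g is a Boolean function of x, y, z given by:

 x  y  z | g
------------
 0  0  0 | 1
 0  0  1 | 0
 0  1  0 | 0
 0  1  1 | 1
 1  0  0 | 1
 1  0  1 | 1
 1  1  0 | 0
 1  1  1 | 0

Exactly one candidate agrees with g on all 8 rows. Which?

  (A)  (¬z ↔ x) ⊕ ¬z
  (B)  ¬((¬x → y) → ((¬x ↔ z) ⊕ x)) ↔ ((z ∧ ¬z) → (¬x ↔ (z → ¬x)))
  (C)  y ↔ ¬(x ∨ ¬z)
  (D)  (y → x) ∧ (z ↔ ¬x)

(A) fails at (0,0,1): the formula yields 1, g is 0.
(B) fails at (0,0,0): the formula yields 0, g is 1.
(D) fails at (0,0,0): the formula yields 0, g is 1.
(C) is the remaining candidate, and it agrees with g on all 8 inputs.

C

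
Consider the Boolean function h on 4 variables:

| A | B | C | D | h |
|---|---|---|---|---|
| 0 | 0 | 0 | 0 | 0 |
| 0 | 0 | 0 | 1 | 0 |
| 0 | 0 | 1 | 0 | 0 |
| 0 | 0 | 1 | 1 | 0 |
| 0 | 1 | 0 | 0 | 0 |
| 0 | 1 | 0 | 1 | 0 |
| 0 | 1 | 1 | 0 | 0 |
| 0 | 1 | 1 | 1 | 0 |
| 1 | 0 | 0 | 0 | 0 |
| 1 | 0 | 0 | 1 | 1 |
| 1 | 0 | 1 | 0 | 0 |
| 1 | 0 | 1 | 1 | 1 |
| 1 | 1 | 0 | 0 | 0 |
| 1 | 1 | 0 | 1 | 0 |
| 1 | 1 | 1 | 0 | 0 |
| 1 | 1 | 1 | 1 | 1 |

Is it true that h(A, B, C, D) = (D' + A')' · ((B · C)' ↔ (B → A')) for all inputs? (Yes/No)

Evaluate (D' + A')' · ((B · C)' ↔ (B → A')) on each row and compare to h:
  A=0, B=0, C=0, D=0: formula gives 0, h = 0 ✓
  A=0, B=0, C=0, D=1: formula gives 0, h = 0 ✓
  A=0, B=0, C=1, D=0: formula gives 0, h = 0 ✓
  A=0, B=0, C=1, D=1: formula gives 0, h = 0 ✓
  …and likewise for the remaining 12 rows.
Every row agrees, so the formula is equivalent.

Yes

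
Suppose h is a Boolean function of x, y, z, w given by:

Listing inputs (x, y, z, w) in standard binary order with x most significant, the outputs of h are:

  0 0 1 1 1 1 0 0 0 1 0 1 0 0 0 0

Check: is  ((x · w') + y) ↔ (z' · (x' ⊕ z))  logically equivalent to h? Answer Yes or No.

Check the formula against h row by row:
  x=0, y=0, z=0, w=0: formula gives 0, h = 0 ✓
  x=0, y=0, z=0, w=1: formula gives 0, h = 0 ✓
  x=0, y=0, z=1, w=0: formula gives 1, h = 1 ✓
  x=0, y=0, z=1, w=1: formula gives 1, h = 1 ✓
  …and likewise for the remaining 12 rows.
No disagreement on any input; they are logically equivalent.

Yes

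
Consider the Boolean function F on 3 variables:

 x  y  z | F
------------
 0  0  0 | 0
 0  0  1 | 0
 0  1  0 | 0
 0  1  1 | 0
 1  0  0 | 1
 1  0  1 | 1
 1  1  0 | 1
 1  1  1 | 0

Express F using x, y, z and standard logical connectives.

The 1-rows are (1,0,0), (1,0,1), (1,1,0). Each contributes one minterm — x·¬y·¬z; x·¬y·z; x·y·¬z — and their disjunction is a sum-of-products form of F.

F(x, y, z) = (((x ∧ ¬y) ∧ ¬z) ∨ ((x ∧ ¬y) ∧ z)) ∨ ((x ∧ y) ∧ ¬z)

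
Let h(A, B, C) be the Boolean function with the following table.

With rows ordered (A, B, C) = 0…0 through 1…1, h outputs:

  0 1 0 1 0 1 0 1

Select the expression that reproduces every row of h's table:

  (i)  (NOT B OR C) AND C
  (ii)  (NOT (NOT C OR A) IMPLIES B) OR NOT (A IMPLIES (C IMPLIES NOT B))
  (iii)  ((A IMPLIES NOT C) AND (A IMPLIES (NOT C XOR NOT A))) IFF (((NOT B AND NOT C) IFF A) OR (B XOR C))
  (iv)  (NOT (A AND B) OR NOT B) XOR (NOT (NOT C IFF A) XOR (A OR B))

(ii) disagrees with h on (0,0,0) (formula → 1, table → 0); rule it out.
(iii) disagrees with h on (0,1,0) (formula → 1, table → 0); rule it out.
(iv) disagrees with h on (0,1,0) (formula → 1, table → 0); rule it out.
That leaves (i). Evaluating it on every row reproduces the table of h exactly.

i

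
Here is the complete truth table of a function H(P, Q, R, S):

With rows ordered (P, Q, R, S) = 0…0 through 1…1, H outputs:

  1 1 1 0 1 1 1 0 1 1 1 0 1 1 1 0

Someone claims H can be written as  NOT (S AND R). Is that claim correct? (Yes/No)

Yes

Evaluate NOT (S AND R) on each row and compare to H:
  P=0, Q=0, R=0, S=0: formula gives 1, H = 1 ✓
  P=0, Q=0, R=0, S=1: formula gives 1, H = 1 ✓
  P=0, Q=0, R=1, S=0: formula gives 1, H = 1 ✓
  P=0, Q=0, R=1, S=1: formula gives 0, H = 0 ✓
  … (the remaining 12 rows also agree.)
All 16 rows match — the expression computes H exactly.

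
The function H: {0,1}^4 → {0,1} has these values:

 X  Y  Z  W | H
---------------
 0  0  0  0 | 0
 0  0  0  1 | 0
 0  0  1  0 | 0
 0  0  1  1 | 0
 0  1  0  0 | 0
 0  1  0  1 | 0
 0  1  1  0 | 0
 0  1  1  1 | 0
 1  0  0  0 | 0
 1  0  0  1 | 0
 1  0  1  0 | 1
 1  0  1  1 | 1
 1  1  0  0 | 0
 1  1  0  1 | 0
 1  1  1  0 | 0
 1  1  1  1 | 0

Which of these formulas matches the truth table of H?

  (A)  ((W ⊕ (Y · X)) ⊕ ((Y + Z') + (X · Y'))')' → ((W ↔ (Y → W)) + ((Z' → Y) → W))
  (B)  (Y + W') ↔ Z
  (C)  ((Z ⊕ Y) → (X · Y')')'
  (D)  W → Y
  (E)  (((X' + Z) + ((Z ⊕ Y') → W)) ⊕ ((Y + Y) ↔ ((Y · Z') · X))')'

(A) disagrees with H on (0,0,0,0) (formula → 1, table → 0); rule it out.
(B) disagrees with H on (0,0,0,1) (formula → 1, table → 0); rule it out.
(D) disagrees with H on (0,0,0,0) (formula → 1, table → 0); rule it out.
(E) disagrees with H on (0,1,0,0) (formula → 1, table → 0); rule it out.
Only (C) survives; checking it on all 16 rows confirms it matches H.

C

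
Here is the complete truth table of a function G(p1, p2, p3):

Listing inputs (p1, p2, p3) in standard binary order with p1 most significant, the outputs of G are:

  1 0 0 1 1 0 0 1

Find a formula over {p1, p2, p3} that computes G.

G(p1, p2, p3) = ((((NOT p1 AND NOT p2) AND NOT p3) OR ((NOT p1 AND p2) AND p3)) OR ((p1 AND NOT p2) AND NOT p3)) OR ((p1 AND p2) AND p3)

Collect the rows where G=1 — (0,0,0), (0,1,1), (1,0,0), (1,1,1) — and write one minterm per row: ¬p1·¬p2·¬p3, ¬p1·p2·p3, p1·¬p2·¬p3, p1·p2·p3. Their union (logical OR) reproduces the table exactly.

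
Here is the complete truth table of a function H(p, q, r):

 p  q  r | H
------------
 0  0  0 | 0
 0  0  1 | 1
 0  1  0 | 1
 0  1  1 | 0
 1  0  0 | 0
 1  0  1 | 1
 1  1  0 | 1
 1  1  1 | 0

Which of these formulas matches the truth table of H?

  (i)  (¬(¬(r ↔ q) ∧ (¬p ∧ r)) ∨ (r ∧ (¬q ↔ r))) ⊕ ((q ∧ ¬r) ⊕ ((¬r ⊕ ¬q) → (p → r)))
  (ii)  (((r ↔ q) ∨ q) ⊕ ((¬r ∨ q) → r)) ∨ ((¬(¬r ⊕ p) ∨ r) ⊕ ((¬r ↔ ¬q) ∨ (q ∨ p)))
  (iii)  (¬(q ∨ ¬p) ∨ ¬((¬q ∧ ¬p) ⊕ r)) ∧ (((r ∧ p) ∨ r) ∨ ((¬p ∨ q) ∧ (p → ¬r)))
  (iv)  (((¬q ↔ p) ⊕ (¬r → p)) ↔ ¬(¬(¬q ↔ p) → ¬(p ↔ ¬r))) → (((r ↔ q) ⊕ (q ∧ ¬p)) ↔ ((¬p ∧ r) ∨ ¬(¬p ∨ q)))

(i) disagrees with H on (0,0,1) (formula → 0, table → 1); rule it out.
(ii) disagrees with H on (0,0,0) (formula → 1, table → 0); rule it out.
(iv) disagrees with H on (0,0,1) (formula → 0, table → 1); rule it out.
Only (iii) survives; checking it on all 8 rows confirms it matches H.

iii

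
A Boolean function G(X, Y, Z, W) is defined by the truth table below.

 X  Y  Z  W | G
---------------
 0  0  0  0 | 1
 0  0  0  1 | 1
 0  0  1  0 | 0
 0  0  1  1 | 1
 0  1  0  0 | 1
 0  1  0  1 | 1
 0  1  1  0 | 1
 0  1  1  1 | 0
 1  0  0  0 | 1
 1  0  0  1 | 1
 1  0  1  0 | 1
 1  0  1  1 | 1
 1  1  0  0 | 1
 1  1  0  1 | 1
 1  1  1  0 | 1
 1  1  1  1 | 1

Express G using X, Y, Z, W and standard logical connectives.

There are just 2 zero rows: (0,0,1,0), (0,1,1,1). Their minterms are ¬X·¬Y·Z·¬W, ¬X·Y·Z·W; the OR of those covers precisely the 0-outputs, and negating it yields G.

G(X, Y, Z, W) = ~((((~X & ~Y) & Z) & ~W) | (((~X & Y) & Z) & W))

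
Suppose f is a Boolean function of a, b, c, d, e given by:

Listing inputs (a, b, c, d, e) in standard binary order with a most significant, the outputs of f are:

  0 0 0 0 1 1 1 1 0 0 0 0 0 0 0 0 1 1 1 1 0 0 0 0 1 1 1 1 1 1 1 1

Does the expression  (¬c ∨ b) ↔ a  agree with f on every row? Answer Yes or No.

Check the formula against f row by row:
  a=0, b=0, c=0, d=0, e=0: formula gives 0, f = 0 ✓
  a=0, b=0, c=0, d=0, e=1: formula gives 0, f = 0 ✓
  a=0, b=0, c=0, d=1, e=0: formula gives 0, f = 0 ✓
  a=0, b=0, c=0, d=1, e=1: formula gives 0, f = 0 ✓
  … (the remaining 28 rows also agree.)
All 32 rows match — the expression computes f exactly.

Yes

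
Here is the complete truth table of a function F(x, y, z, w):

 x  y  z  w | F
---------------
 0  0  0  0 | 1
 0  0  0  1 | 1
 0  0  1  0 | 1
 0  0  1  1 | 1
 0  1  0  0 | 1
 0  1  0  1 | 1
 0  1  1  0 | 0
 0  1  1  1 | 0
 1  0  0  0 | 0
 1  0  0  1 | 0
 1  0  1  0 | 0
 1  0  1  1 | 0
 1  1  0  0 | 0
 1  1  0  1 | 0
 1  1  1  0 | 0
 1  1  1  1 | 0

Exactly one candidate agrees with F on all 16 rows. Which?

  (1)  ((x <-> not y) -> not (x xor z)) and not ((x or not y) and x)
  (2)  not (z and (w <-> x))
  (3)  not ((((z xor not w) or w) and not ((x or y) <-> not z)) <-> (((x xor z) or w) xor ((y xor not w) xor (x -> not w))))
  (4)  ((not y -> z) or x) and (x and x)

(2) disagrees with F on (0,0,1,0) (formula → 0, table → 1); rule it out.
(3) disagrees with F on (0,0,1,1) (formula → 0, table → 1); rule it out.
(4) disagrees with F on (0,0,0,0) (formula → 0, table → 1); rule it out.
That leaves (1). Evaluating it on every row reproduces the table of F exactly.

1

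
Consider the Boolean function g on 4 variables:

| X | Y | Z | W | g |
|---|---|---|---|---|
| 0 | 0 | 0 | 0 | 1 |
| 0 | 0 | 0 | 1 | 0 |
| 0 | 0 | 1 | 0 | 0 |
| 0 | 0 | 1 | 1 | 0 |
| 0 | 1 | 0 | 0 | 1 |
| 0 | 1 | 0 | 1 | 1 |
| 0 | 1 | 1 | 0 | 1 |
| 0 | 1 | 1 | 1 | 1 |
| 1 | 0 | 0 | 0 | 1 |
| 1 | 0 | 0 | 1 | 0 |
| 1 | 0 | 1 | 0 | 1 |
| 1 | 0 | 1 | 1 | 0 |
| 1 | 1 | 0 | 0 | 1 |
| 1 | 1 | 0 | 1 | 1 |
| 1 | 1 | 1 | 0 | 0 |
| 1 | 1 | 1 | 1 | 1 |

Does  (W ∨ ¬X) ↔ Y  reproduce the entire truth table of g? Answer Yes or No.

Evaluate (W ∨ ¬X) ↔ Y on each row and compare to g:
  X=0, Y=0, Z=0, W=0: formula gives 0, but g = 1 ✗
Row (0,0,0,0) is a counterexample, so the formula is not equivalent to g.

No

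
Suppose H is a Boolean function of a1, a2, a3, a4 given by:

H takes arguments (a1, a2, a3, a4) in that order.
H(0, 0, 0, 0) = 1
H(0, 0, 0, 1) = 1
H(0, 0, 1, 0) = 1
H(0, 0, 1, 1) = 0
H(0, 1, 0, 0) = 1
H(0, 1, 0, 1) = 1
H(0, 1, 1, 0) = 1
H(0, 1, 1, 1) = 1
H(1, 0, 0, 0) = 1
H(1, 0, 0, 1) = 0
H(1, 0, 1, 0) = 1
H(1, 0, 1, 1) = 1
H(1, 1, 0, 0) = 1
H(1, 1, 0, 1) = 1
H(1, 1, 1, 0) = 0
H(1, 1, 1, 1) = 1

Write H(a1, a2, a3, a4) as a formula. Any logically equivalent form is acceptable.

H(a1, a2, a3, a4) = ~(((((~a1 & ~a2) & a3) & a4) | (((a1 & ~a2) & ~a3) & a4)) | (((a1 & a2) & a3) & ~a4))

H is 0 on only 3 rows — (0,0,1,1), (1,0,0,1), (1,1,1,0). Writing each as a minterm (¬a1·¬a2·a3·a4, a1·¬a2·¬a3·a4, a1·a2·a3·¬a4) and OR-ing them characterizes exactly where H=0, so H is the negation of that disjunction.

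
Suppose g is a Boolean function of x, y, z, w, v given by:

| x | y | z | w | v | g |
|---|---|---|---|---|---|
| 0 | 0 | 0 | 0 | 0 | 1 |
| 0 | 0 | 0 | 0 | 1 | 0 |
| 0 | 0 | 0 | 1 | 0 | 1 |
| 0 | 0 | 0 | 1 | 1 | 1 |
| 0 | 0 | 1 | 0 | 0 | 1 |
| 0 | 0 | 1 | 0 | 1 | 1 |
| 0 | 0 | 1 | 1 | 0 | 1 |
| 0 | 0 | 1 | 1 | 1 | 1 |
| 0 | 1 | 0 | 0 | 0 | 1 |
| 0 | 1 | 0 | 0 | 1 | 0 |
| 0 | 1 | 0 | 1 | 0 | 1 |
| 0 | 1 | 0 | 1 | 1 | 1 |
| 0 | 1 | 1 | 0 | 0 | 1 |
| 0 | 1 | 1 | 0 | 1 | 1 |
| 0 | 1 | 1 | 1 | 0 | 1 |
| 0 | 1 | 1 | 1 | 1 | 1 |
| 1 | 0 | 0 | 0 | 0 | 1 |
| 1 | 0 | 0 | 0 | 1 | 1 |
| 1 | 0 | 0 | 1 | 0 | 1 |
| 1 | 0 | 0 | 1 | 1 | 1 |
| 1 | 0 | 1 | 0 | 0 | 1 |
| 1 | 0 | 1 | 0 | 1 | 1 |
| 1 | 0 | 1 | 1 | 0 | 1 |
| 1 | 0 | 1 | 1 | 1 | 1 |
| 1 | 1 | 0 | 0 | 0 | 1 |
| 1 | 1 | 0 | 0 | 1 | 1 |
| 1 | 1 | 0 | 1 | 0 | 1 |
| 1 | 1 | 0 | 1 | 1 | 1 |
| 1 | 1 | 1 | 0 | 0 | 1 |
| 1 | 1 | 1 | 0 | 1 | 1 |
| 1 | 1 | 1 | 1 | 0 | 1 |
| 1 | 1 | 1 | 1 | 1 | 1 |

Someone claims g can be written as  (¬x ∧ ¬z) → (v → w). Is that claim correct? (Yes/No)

Test each input against both g and the formula:
  x=0, y=0, z=0, w=0, v=0: formula gives 1, g = 1 ✓
  x=0, y=0, z=0, w=0, v=1: formula gives 0, g = 0 ✓
  x=0, y=0, z=0, w=1, v=0: formula gives 1, g = 1 ✓
  x=0, y=0, z=0, w=1, v=1: formula gives 1, g = 1 ✓
  … (the remaining 28 rows also agree.)
Every row agrees, so the formula is equivalent.

Yes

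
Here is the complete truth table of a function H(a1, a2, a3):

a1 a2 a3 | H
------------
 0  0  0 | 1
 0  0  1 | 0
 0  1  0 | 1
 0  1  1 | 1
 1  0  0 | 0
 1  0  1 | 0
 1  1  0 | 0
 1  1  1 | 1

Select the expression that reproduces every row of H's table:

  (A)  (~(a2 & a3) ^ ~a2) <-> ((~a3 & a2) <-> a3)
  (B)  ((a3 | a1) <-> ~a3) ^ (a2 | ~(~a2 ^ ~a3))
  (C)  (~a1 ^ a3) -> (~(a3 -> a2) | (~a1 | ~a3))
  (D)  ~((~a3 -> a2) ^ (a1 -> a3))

B

(A) disagrees with H on (0,0,0) (formula → 0, table → 1); rule it out.
(C) disagrees with H on (0,0,1) (formula → 1, table → 0); rule it out.
(D) disagrees with H on (0,0,0) (formula → 0, table → 1); rule it out.
Only (B) survives; checking it on all 8 rows confirms it matches H.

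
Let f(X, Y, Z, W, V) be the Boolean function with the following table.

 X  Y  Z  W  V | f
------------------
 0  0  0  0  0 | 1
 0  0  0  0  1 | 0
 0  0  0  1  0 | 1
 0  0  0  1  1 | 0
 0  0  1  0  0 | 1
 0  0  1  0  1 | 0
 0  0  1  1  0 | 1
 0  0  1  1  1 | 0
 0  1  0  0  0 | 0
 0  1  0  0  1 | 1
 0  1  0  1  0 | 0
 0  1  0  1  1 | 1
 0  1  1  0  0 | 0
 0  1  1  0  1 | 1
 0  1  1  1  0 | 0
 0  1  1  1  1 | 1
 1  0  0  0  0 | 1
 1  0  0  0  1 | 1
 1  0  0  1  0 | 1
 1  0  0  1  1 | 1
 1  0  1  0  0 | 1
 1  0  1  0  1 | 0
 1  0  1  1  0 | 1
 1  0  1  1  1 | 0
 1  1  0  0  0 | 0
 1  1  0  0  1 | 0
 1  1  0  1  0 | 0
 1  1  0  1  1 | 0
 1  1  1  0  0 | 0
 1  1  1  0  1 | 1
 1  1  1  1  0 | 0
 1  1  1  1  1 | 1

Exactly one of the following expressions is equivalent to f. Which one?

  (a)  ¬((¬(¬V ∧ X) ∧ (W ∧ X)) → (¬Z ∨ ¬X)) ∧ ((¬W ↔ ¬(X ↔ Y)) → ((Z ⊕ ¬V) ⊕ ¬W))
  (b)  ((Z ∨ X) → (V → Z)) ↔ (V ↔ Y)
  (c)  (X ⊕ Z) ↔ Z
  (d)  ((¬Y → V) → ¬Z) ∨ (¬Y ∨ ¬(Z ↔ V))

b

(a) disagrees with f on (0,0,0,0,0) (formula → 0, table → 1); rule it out.
(c) disagrees with f on (0,0,0,0,1) (formula → 1, table → 0); rule it out.
(d) disagrees with f on (0,0,0,0,1) (formula → 1, table → 0); rule it out.
(b) is the remaining candidate, and it agrees with f on all 32 inputs.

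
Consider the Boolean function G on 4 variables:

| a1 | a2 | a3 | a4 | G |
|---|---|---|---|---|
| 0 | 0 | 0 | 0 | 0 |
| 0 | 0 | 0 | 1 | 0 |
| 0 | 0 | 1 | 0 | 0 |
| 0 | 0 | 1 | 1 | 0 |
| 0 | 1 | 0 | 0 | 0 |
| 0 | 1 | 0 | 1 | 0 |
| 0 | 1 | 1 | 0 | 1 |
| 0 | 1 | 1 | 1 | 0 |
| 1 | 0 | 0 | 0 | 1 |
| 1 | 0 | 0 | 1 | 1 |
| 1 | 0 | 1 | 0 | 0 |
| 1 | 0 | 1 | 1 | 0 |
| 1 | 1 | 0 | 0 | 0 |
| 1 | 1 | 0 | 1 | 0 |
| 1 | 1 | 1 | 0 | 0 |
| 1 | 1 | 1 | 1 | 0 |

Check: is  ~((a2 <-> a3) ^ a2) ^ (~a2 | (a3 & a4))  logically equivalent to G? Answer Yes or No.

Evaluate ~((a2 <-> a3) ^ a2) ^ (~a2 | (a3 & a4)) on each row and compare to G:
  a1=0, a2=0, a3=0, a4=0: formula gives 1, but G = 0 ✗
Row (0,0,0,0) is a counterexample, so the formula is not equivalent to G.

No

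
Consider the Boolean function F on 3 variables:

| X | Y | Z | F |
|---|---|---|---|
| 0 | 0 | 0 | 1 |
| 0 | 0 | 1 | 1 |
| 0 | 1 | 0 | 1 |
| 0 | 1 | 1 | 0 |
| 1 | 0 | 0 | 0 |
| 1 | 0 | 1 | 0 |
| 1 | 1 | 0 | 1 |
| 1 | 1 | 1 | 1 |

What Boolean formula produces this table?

F(X, Y, Z) = ((((X' · Y) · Z) + ((X · Y') · Z')) + ((X · Y') · Z))'

There are just 3 zero rows: (0,1,1), (1,0,0), (1,0,1). Their minterms are ¬X·Y·Z, X·¬Y·¬Z, X·¬Y·Z; the OR of those covers precisely the 0-outputs, and negating it yields F.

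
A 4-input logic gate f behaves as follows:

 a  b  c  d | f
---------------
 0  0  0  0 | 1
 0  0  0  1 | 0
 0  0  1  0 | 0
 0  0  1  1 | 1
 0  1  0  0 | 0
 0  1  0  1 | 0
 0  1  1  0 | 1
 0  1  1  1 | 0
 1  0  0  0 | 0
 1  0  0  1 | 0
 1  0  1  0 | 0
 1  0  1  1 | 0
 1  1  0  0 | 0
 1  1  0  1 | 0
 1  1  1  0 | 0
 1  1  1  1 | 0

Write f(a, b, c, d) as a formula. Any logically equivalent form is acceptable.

f(a, b, c, d) = ((((a' · b') · c') · d') + (((a' · b') · c) · d)) + (((a' · b) · c) · d')

The 1-rows are (0,0,0,0), (0,0,1,1), (0,1,1,0). Each contributes one minterm — ¬a·¬b·¬c·¬d; ¬a·¬b·c·d; ¬a·b·c·¬d — and their disjunction is a sum-of-products form of f.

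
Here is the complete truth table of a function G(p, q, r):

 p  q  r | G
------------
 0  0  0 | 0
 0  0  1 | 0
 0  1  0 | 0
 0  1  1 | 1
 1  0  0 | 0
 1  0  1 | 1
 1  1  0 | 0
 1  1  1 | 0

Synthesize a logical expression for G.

Collect the rows where G=1 — (0,1,1), (1,0,1) — and write one minterm per row: ¬p·q·r, p·¬q·r. Their union (logical OR) reproduces the table exactly.

G(p, q, r) = ((¬p ∧ q) ∧ r) ∨ ((p ∧ ¬q) ∧ r)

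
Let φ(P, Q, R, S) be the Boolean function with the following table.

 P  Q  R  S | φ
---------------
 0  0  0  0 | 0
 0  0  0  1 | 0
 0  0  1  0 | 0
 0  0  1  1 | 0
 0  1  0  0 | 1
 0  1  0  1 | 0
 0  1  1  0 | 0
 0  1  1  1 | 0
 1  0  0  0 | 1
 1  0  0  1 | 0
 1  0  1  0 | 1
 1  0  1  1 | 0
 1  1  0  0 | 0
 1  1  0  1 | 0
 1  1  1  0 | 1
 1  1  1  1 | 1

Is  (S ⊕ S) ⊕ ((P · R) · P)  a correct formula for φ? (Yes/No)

Check the formula against φ row by row:
  P=0, Q=0, R=0, S=0: formula gives 0, φ = 0 ✓
  P=0, Q=0, R=0, S=1: formula gives 0, φ = 0 ✓
  P=0, Q=0, R=1, S=0: formula gives 0, φ = 0 ✓
  P=0, Q=0, R=1, S=1: formula gives 0, φ = 0 ✓
  P=0, Q=1, R=0, S=0: formula gives 0, but φ = 1 ✗
Row (0,1,0,0) is a counterexample, so the formula is not equivalent to φ.

No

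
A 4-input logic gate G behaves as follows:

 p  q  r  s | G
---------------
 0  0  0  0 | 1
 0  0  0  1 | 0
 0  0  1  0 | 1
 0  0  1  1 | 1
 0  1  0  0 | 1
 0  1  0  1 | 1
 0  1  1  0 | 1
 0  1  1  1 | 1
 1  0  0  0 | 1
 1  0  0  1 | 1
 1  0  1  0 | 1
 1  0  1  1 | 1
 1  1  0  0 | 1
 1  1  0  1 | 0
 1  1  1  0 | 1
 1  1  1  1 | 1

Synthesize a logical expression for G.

The 0-rows are (0,0,0,1), (1,1,0,1). Take each as a conjunction (¬p·¬q·¬r·s, p·q·¬r·s), form their disjunction, and complement — that gives a formula that is 1 everywhere G is.

G(p, q, r, s) = ¬((((¬p ∧ ¬q) ∧ ¬r) ∧ s) ∨ (((p ∧ q) ∧ ¬r) ∧ s))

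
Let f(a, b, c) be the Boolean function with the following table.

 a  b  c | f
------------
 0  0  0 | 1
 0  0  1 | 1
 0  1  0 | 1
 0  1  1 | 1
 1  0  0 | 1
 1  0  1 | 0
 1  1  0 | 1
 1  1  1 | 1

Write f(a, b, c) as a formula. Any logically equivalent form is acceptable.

Only row (1,0,1) gives 0. So f is 1 everywhere except there — the complement of the minterm a·¬b·c.

f(a, b, c) = ~((a & ~b) & c)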